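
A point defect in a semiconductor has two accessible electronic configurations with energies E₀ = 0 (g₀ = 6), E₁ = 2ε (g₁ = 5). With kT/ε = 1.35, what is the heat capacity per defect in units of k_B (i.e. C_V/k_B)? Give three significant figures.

0.294

Eᵢ/kT = 0, 1.4815.
Z = Σ gᵢe^(−Eᵢ/kT) = 6·e^(−0) + 5·e^(−1.4815) = 6.0000 + 1.1365 = 7.1365.
⟨E⟩ = 0.31850 ε, ⟨E²⟩ = 0.63701 ε².
C_V/k_B = (⟨E²⟩ − ⟨E⟩²)/(kT)² = (0.63701 − 0.10144)/1.8225 = 0.294.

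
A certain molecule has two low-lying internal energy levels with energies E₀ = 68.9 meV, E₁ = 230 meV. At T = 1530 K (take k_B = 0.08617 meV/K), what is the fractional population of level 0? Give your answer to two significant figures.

0.77

k_BT = 0.08617 × 1530 K = 131.8 meV.
Eᵢ/kT = 0.5228, 1.745.
Z = Σ e^(−Eᵢ/kT) = e^(−0.5228) + e^(−1.745) = 0.5929 + 0.1746 = 0.7675.
P₀ = e^(−E₀/kT) / Z = 0.5929/0.7675 = 0.77.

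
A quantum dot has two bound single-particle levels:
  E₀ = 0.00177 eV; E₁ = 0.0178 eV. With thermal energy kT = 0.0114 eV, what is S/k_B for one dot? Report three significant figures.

Eᵢ/kT = 0.15526, 1.5614.
Z = Σ e^(−Eᵢ/kT) = e^(−0.15526) + e^(−1.5614) = 0.85619 + 0.20984 = 1.0660.
⟨E⟩ = Σ EᵢPᵢ = 0.0049255 eV.
S/k_B = ln Z + ⟨E⟩/kT = ln(1.0660) + 0.0049255/0.0114 = 0.063913 + 0.43206 = 0.496.

0.496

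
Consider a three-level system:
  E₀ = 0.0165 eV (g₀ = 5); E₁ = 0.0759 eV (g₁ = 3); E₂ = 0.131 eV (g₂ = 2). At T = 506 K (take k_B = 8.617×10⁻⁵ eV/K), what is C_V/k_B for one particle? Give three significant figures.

0.352

k_BT = 8.617×10⁻⁵ × 506 K = 0.043602 eV.
Eᵢ/kT = 0.37842, 1.7407, 3.0044.
Z = Σ gᵢe^(−Eᵢ/kT) = 5·e^(−0.37842) + 3·e^(−1.7407) + 2·e^(−3.0044) = 3.4247 + 0.52619 + 0.099137 = 4.0500.
⟨E⟩ = 0.027020 eV, ⟨E²⟩ = 0.0013988 eV².
C_V/k_B = (⟨E²⟩ − ⟨E⟩²)/(kT)² = (0.0013988 − 0.00073008)/0.0019011 = 0.352.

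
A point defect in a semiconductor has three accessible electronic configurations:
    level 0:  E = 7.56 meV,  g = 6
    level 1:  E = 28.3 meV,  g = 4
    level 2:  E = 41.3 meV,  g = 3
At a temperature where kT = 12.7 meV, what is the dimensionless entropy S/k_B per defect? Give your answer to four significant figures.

Eᵢ/kT = 0.595276, 2.22835, 3.25197.
Z = Σ gᵢe^(−Eᵢ/kT) = 6·e^(−0.595276) + 4·e^(−2.22835) + 3·e^(−3.25197) = 3.30846 + 0.430824 + 0.116094 = 3.85538.
⟨E⟩ = Σ EᵢPᵢ = 10.8936 meV.
S/k_B = ln Z + ⟨E⟩/kT = ln(3.85538) + 10.8936/12.7 = 1.34947 + 0.857764 = 2.207.

2.207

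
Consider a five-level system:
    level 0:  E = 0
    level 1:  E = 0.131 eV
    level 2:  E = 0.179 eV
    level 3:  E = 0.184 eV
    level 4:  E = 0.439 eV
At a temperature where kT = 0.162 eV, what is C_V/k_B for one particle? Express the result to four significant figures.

0.3936

Eᵢ/kT = 0, 0.808642, 1.10494, 1.13580, 2.70988.
Z = Σ e^(−Eᵢ/kT) = e^(−0) + e^(−0.808642) + e^(−1.10494) + e^(−1.13580) + e^(−2.70988) = 1.00000 + 0.445463 + 0.331231 + 0.321165 + 0.0665448 = 2.16440.
⟨E⟩ = 0.0951550 eV, ⟨E²⟩ = 0.0193844 eV².
C_V/k_B = (⟨E²⟩ − ⟨E⟩²)/(kT)² = (0.0193844 − 0.00905447)/0.0262440 = 0.3936.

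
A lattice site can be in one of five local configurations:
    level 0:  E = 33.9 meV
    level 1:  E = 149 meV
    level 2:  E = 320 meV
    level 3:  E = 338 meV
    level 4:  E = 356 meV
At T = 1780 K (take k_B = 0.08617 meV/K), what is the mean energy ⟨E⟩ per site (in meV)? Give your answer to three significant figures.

k_BT = 0.08617 × 1780 K = 153.38 meV.
Eᵢ/kT = 0.22102, 0.97144, 2.0863, 2.2037, 2.3210.
Z = Σ e^(−Eᵢ/kT) = e^(−0.22102) + e^(−0.97144) + e^(−2.0863) + e^(−2.2037) + e^(−2.3210) = 0.80170 + 0.37854 + 0.12415 + 0.11039 + 0.098175 = 1.5130.
⟨E⟩ = Σ Eᵢ e^(−Eᵢ/kT) / Z = (33.9·0.80170 + 149·0.37854 + 320·0.12415 + 338·0.11039 + 356·0.098175) / 1.5130 = 129 meV.

129 meV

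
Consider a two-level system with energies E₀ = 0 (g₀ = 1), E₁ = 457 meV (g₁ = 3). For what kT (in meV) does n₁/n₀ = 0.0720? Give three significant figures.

123 meV

n₁/n₀ = (g₁/g₀) exp[−(E₁−E₀)/kT] = 0.0720.
⇒ (E₁−E₀)/kT = ln((3/1)/0.0720) = ln(41.667) = 3.7297.
kT = 457 meV / 3.7297 = 123 meV.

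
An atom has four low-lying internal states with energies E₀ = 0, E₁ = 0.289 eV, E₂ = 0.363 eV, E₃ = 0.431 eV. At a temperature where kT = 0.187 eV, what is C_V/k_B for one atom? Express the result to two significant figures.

Eᵢ/kT = 0, 1.545, 1.941, 2.305.
Z = Σ e^(−Eᵢ/kT) = e^(−0) + e^(−1.545) + e^(−1.941) + e^(−2.305) = 1.000 + 0.2133 + 0.1436 + 0.09976 = 1.457.
⟨E⟩ = 0.1076 eV, ⟨E²⟩ = 0.03793 eV².
C_V/k_B = (⟨E²⟩ − ⟨E⟩²)/(kT)² = (0.03793 − 0.01158)/0.03497 = 0.75.

0.75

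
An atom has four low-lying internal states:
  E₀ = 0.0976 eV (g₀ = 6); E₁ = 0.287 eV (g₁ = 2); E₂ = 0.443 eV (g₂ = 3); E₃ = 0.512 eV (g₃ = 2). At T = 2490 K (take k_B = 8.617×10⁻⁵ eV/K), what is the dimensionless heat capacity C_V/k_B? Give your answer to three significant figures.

0.340

k_BT = 8.617×10⁻⁵ × 2490 K = 0.21456 eV.
Eᵢ/kT = 0.45488, 1.3376, 2.0647, 2.3863.
Z = Σ gᵢe^(−Eᵢ/kT) = 6·e^(−0.45488) + 2·e^(−1.3376) + 3·e^(−2.0647) + 2·e^(−2.3863) = 3.8071 + 0.52495 + 0.38057 + 0.18394 = 4.8966.
⟨E⟩ = 0.16032 eV, ⟨E²⟩ = 0.041337 eV².
C_V/k_B = (⟨E²⟩ − ⟨E⟩²)/(kT)² = (0.041337 − 0.025703)/0.046036 = 0.340.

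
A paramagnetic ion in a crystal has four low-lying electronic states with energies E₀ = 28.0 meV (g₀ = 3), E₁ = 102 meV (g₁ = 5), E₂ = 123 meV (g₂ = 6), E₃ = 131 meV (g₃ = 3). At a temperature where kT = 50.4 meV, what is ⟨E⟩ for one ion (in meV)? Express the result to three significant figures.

66.9 meV

Eᵢ/kT = 0.55556, 2.0238, 2.4405, 2.5992.
Z = Σ gᵢe^(−Eᵢ/kT) = 3·e^(−0.55556) + 5·e^(−2.0238) + 6·e^(−2.4405) + 3·e^(−2.5992) = 1.7213 + 0.66076 + 0.52270 + 0.22300 = 3.1278.
⟨E⟩ = Σ Eᵢ gᵢe^(−Eᵢ/kT) / Z = (28.0·1.7213 + 102·0.66076 + 123·0.52270 + 131·0.22300) / 3.1278 = 66.9 meV.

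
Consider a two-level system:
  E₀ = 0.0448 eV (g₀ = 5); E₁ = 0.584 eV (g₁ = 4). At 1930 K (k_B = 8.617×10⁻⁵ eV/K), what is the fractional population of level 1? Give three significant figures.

0.0303

k_BT = 8.617×10⁻⁵ × 1930 K = 0.16631 eV.
Eᵢ/kT = 0.26938, 3.5115.
Z = Σ gᵢe^(−Eᵢ/kT) = 5·e^(−0.26938) + 4·e^(−3.5115) = 3.8193 + 0.11941 = 3.9387.
P₁ = g₁ e^(−E₁/kT) / Z = 0.11941/3.9387 = 0.0303.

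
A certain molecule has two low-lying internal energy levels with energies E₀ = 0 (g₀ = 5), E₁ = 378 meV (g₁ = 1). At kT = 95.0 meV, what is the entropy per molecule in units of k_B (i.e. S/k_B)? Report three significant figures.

Eᵢ/kT = 0, 3.9789.
Z = Σ gᵢe^(−Eᵢ/kT) = 5·e^(−0) + 1·e^(−3.9789) = 5.0000 + 0.018706 = 5.0187.
⟨E⟩ = Σ EᵢPᵢ = 1.4089 meV.
S/k_B = ln Z + ⟨E⟩/kT = ln(5.0187) + 1.4089/95.0 = 1.6132 + 0.014831 = 1.63.

1.63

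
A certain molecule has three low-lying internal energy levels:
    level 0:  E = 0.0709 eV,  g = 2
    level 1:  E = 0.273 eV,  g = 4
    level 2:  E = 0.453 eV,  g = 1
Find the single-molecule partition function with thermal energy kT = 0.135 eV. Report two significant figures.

Z = 1.7

Eᵢ/kT = 0.5252, 2.022, 3.356.
Z = Σ gᵢe^(−Eᵢ/kT) = 2·e^(−0.5252) + 4·e^(−2.022) + 1·e^(−3.356) = 1.183 + 0.5296 + 0.03487 = 1.747.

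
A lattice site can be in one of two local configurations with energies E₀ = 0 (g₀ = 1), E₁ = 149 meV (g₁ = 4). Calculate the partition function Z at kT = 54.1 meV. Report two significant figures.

Z = 1.3

Eᵢ/kT = 0, 2.754.
Z = Σ gᵢe^(−Eᵢ/kT) = 1·e^(−0) + 4·e^(−2.754) = 1.000 + 0.2547 = 1.255.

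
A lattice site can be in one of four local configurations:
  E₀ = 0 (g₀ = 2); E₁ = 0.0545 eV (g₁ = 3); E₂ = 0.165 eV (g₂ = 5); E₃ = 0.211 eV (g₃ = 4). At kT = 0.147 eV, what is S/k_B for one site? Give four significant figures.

Eᵢ/kT = 0, 0.370748, 1.12245, 1.43537.
Z = Σ gᵢe^(−Eᵢ/kT) = 2·e^(−0) + 3·e^(−0.370748) + 5·e^(−1.12245) + 4·e^(−1.43537) = 2.00000 + 2.07065 + 1.62741 + 0.952109 = 6.65017.
⟨E⟩ = Σ EᵢPᵢ = 0.0875569 eV.
S/k_B = ln Z + ⟨E⟩/kT = ln(6.65017) + 0.0875569/0.147 = 1.89464 + 0.595625 = 2.490.

2.490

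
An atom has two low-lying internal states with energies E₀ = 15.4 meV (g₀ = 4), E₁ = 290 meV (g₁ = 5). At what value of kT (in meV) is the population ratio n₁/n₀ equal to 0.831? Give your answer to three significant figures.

n₁/n₀ = (g₁/g₀) exp[−(E₁−E₀)/kT] = 0.831.
⇒ (E₁−E₀)/kT = ln((5/4)/0.831) = ln(1.5042) = 0.40826.
kT = 274.6 meV / 0.40826 = 673 meV.

673 meV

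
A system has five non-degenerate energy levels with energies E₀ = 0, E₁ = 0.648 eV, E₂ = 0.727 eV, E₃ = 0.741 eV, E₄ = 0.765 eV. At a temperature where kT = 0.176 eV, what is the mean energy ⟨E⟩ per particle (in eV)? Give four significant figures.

Eᵢ/kT = 0, 3.68182, 4.13068, 4.21023, 4.34659.
Z = Σ e^(−Eᵢ/kT) = e^(−0) + e^(−3.68182) + e^(−4.13068) + e^(−4.21023) + e^(−4.34659) = 1.00000 + 0.0251771 + 0.0160719 + 0.0148430 + 0.0129509 = 1.06904.
⟨E⟩ = Σ Eᵢ e^(−Eᵢ/kT) / Z = (0·1.00000 + 0.648·0.0251771 + 0.727·0.0160719 + 0.741·0.0148430 + 0.765·0.0129509) / 1.06904 = 0.04575 eV.

0.04575 eV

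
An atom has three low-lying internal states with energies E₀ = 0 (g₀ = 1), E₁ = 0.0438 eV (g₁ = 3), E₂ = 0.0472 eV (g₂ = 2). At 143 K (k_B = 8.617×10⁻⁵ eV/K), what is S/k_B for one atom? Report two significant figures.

0.54

k_BT = 8.617×10⁻⁵ × 143 K = 0.01232 eV.
Eᵢ/kT = 0, 3.555, 3.831.
Z = Σ gᵢe^(−Eᵢ/kT) = 1·e^(−0) + 3·e^(−3.555) + 2·e^(−3.831) = 1.000 + 0.08574 + 0.04338 = 1.129.
⟨E⟩ = Σ EᵢPᵢ = 0.005140 eV.
S/k_B = ln Z + ⟨E⟩/kT = ln(1.129) + 0.005140/0.01232 = 0.1213 + 0.4172 = 0.54.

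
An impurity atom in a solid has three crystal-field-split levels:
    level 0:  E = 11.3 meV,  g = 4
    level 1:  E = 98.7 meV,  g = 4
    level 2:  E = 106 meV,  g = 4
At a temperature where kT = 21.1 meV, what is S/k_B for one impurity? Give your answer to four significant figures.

1.526

Eᵢ/kT = 0.535545, 4.67773, 5.02370.
Z = Σ gᵢe^(−Eᵢ/kT) = 4·e^(−0.535545) + 4·e^(−4.67773) + 4·e^(−5.02370) = 2.34140 + 0.0372004 + 0.0263205 = 2.40492.
⟨E⟩ = Σ EᵢPᵢ = 13.6884 meV.
S/k_B = ln Z + ⟨E⟩/kT = ln(2.40492) + 13.6884/21.1 = 0.877517 + 0.648739 = 1.526.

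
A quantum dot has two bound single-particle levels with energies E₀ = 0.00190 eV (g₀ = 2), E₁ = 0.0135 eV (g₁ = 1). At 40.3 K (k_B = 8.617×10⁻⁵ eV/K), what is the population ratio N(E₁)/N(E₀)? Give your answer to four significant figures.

0.01771

k_BT = 8.617×10⁻⁵ × 40.3 K = 0.00347265 eV.
n₁/n₀ = (g₁/g₀) exp[−(E₁−E₀)/kT] = (1/2) × exp(−(0.01160 eV)/(0.00347265 eV)) = (1/2) × exp(-3.34039) = 0.01771.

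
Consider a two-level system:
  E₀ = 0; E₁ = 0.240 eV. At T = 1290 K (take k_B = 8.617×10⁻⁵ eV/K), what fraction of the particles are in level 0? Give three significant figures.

0.897

k_BT = 8.617×10⁻⁵ × 1290 K = 0.11116 eV.
Eᵢ/kT = 0, 2.1591.
Z = Σ e^(−Eᵢ/kT) = e^(−0) + e^(−2.1591) = 1.0000 + 0.11543 = 1.1154.
P₀ = e^(−E₀/kT) / Z = 1.0000/1.1154 = 0.897.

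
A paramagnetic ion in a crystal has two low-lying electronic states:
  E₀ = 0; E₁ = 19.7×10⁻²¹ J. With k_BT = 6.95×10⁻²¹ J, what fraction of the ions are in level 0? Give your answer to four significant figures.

0.9445

Eᵢ/kT = 0, 2.83453.
Z = Σ e^(−Eᵢ/kT) = e^(−0) + e^(−2.83453) = 1.00000 + 0.0587461 = 1.05875.
P₀ = e^(−E₀/kT) / Z = 1.00000/1.05875 = 0.9445.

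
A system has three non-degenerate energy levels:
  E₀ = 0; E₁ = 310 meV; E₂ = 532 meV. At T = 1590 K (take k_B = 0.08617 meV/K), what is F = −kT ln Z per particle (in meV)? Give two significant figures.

-16 meV

k_BT = 0.08617 × 1590 K = 137.0 meV.
Eᵢ/kT = 0, 2.263, 3.883.
Z = Σ e^(−Eᵢ/kT) = e^(−0) + e^(−2.263) + e^(−3.883) = 1.000 + 0.1040 + 0.02059 = 1.125.
F = −kT ln Z = −137.0 × ln(1.125) = −137.0 × 0.1178 = -16 meV.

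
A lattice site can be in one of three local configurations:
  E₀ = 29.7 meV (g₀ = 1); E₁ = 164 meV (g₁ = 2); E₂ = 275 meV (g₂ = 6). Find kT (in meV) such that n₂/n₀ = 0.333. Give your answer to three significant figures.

n₂/n₀ = (g₂/g₀) exp[−(E₂−E₀)/kT] = 0.333.
⇒ (E₂−E₀)/kT = ln((6/1)/0.333) = ln(18.018) = 2.8914.
kT = 245.3 meV / 2.8914 = 84.8 meV.

84.8 meV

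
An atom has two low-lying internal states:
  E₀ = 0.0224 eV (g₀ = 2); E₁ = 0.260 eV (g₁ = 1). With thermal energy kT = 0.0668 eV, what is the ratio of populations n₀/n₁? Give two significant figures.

70

n₀/n₁ = (g₀/g₁) exp[−(E₀−E₁)/kT] = (2/1) × exp(−(-0.2376 eV)/(0.0668 eV)) = (2/1) × exp(3.557) = 70.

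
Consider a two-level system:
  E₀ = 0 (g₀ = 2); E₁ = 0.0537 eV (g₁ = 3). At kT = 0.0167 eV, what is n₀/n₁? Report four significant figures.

n₀/n₁ = (g₀/g₁) exp[−(E₀−E₁)/kT] = (2/3) × exp(−(-0.0537 eV)/(0.0167 eV)) = (2/3) × exp(3.21557) = 16.61.

16.61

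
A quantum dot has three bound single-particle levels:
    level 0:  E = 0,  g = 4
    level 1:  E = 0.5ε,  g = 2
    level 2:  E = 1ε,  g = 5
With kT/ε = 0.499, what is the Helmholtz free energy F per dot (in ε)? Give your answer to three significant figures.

Eᵢ/kT = 0, 1.0020, 2.0040.
Z = Σ gᵢe^(−Eᵢ/kT) = 4·e^(−0) + 2·e^(−1.0020) + 5·e^(−2.0040) = 4.0000 + 0.73429 + 0.67398 = 5.4083.
F = −kT ln Z = −0.499 × ln(5.4083) = −0.499 × 1.6879 = -0.842 ε.

-0.842 ε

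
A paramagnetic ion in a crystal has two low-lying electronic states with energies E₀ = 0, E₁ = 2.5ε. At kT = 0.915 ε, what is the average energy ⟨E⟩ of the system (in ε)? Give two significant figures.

Eᵢ/kT = 0, 2.732.
Z = Σ e^(−Eᵢ/kT) = e^(−0) + e^(−2.732) = 1.000 + 0.06509 = 1.065.
⟨E⟩ = Σ Eᵢ e^(−Eᵢ/kT) / Z = (0·1.000 + 2.5·0.06509) / 1.065 = 0.15 ε.

0.15 ε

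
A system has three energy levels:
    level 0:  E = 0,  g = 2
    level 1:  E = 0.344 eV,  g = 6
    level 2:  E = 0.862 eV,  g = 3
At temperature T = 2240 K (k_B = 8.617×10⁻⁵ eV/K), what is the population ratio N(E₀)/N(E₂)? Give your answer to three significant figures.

k_BT = 8.617×10⁻⁵ × 2240 K = 0.19302 eV.
n₀/n₂ = (g₀/g₂) exp[−(E₀−E₂)/kT] = (2/3) × exp(−(-0.862 eV)/(0.19302 eV)) = (2/3) × exp(4.4659) = 58.0.

58.0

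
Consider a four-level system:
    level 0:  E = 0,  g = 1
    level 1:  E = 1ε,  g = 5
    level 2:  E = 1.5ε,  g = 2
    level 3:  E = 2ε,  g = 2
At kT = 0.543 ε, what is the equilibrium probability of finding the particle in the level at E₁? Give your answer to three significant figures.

Eᵢ/kT = 0, 1.8416, 2.7624, 3.6832.
Z = Σ gᵢe^(−Eᵢ/kT) = 1·e^(−0) + 5·e^(−1.8416) + 2·e^(−2.7624) + 2·e^(−3.6832) = 1.0000 + 0.79282 + 0.12628 + 0.050285 = 1.9694.
P₁ = g₁ e^(−E₁/kT) / Z = 0.79282/1.9694 = 0.403.

0.403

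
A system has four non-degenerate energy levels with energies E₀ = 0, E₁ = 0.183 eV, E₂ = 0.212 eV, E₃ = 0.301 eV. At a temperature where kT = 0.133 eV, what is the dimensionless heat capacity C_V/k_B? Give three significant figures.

0.641

Eᵢ/kT = 0, 1.3759, 1.5940, 2.2632.
Z = Σ e^(−Eᵢ/kT) = e^(−0) + e^(−1.3759) + e^(−1.5940) + e^(−2.2632) = 1.0000 + 0.25261 + 0.20311 + 0.10402 = 1.5597.
⟨E⟩ = 0.077321 eV, ⟨E²⟩ = 0.017319 eV².
C_V/k_B = (⟨E²⟩ − ⟨E⟩²)/(kT)² = (0.017319 − 0.0059785)/0.017689 = 0.641.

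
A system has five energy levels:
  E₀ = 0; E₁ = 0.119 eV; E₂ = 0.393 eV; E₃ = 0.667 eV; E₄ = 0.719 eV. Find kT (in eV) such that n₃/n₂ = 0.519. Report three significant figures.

n₃/n₂ = exp[−(E₃−E₂)/kT] = 0.519.
⇒ (E₃−E₂)/kT = ln(1/0.519) = ln(1.9268) = 0.65586.
kT = 0.274 eV / 0.65586 = 0.418 eV.

0.418 eV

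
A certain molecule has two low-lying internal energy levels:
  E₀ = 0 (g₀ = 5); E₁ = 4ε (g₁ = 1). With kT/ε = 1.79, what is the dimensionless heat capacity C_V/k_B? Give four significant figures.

0.1025

Eᵢ/kT = 0, 2.23464.
Z = Σ gᵢe^(−Eᵢ/kT) = 5·e^(−0) + 1·e^(−2.23464) = 5.00000 + 0.107031 = 5.10703.
⟨E⟩ = 0.0838303 ε, ⟨E²⟩ = 0.335321 ε².
C_V/k_B = (⟨E²⟩ − ⟨E⟩²)/(kT)² = (0.335321 − 0.00702752)/3.20410 = 0.1025.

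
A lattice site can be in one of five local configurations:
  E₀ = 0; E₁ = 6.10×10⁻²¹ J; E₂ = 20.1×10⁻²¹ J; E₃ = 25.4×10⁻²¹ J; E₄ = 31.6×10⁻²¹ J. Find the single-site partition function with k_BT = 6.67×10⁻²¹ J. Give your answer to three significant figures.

Z = 1.48

Eᵢ/kT = 0, 0.91454, 3.0135, 3.8081, 4.7376.
Z = Σ e^(−Eᵢ/kT) = e^(−0) + e^(−0.91454) + e^(−3.0135) + e^(−3.8081) + e^(−4.7376) = 1.0000 + 0.40070 + 0.049119 + 0.022190 + 0.0087596 = 1.4808.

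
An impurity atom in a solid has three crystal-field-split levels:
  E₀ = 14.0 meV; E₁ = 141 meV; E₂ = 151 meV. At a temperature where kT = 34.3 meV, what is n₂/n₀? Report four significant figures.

0.01842

n₂/n₀ = exp[−(E₂−E₀)/kT] = exp(−(137.0 meV)/(34.3 meV)) = exp(-3.99417) = 0.01842.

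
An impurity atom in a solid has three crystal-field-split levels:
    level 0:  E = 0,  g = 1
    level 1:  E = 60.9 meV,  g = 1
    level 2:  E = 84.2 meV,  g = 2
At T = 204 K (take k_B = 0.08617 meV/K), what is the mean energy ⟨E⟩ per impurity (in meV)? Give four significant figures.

k_BT = 0.08617 × 204 K = 17.5787 meV.
Eᵢ/kT = 0, 3.46442, 4.78989.
Z = Σ gᵢe^(−Eᵢ/kT) = 1·e^(−0) + 1·e^(−3.46442) + 2·e^(−4.78989) = 1.00000 + 0.0312911 + 0.0166267 = 1.04792.
⟨E⟩ = Σ Eᵢ gᵢe^(−Eᵢ/kT) / Z = (0·1.00000 + 60.9·0.0312911 + 84.2·0.0166267) / 1.04792 = 3.154 meV.

3.154 meV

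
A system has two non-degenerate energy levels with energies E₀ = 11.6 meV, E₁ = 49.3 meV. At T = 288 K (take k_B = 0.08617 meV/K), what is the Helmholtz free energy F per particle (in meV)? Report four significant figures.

6.687 meV

k_BT = 0.08617 × 288 K = 24.8170 meV.
Eᵢ/kT = 0.467422, 1.98654.
Z = Σ e^(−Eᵢ/kT) = e^(−0.467422) + e^(−1.98654) = 0.626616 + 0.137169 = 0.763785.
F = −kT ln Z = −24.8170 × ln(0.763785) = −24.8170 × -0.269469 = 6.687 meV.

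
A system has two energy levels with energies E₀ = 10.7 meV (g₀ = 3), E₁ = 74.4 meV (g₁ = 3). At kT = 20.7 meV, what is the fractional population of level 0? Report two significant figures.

Eᵢ/kT = 0.5169, 3.594.
Z = Σ gᵢe^(−Eᵢ/kT) = 3·e^(−0.5169) + 3·e^(−3.594) = 1.789 + 0.08246 = 1.871.
P₀ = g₀ e^(−E₀/kT) / Z = 1.789/1.871 = 0.96.

0.96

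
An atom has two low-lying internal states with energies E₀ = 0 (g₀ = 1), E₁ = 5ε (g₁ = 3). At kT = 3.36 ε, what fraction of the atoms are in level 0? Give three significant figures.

0.596

Eᵢ/kT = 0, 1.4881.
Z = Σ gᵢe^(−Eᵢ/kT) = 1·e^(−0) + 3·e^(−1.4881) = 1.0000 + 0.67740 = 1.6774.
P₀ = g₀ e^(−E₀/kT) / Z = 1.0000/1.6774 = 0.596.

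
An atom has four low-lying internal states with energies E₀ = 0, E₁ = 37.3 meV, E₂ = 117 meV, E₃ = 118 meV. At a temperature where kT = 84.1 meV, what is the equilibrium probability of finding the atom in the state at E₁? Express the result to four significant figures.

0.3004

Eᵢ/kT = 0, 0.443520, 1.39120, 1.40309.
Z = Σ e^(−Eᵢ/kT) = e^(−0) + e^(−0.443520) + e^(−1.39120) + e^(−1.40309) = 1.00000 + 0.641773 + 0.248777 + 0.245836 = 2.13639.
P₁ = e^(−E₁/kT) / Z = 0.641773/2.13639 = 0.3004.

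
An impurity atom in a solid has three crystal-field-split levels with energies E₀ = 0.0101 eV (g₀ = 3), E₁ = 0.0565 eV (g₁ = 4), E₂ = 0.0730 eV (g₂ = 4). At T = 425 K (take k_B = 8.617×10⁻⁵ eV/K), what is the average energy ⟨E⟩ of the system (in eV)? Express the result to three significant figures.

0.0302 eV

k_BT = 8.617×10⁻⁵ × 425 K = 0.036622 eV.
Eᵢ/kT = 0.27579, 1.5428, 1.9933.
Z = Σ gᵢe^(−Eᵢ/kT) = 3·e^(−0.27579) + 4·e^(−1.5428) + 4·e^(−1.9933) = 2.2769 + 0.85513 + 0.54498 = 3.6770.
⟨E⟩ = Σ Eᵢ gᵢe^(−Eᵢ/kT) / Z = (0.0101·2.2769 + 0.0565·0.85513 + 0.0730·0.54498) / 3.6770 = 0.0302 eV.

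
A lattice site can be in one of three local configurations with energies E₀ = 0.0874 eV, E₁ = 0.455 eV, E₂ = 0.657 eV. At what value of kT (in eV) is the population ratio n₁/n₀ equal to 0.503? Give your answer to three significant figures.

n₁/n₀ = exp[−(E₁−E₀)/kT] = 0.503.
⇒ (E₁−E₀)/kT = ln(1/0.503) = ln(1.9881) = 0.68718.
kT = 0.3676 eV / 0.68718 = 0.535 eV.

0.535 eV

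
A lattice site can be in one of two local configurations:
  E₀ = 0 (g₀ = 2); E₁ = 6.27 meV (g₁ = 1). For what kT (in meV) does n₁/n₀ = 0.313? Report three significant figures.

13.4 meV

n₁/n₀ = (g₁/g₀) exp[−(E₁−E₀)/kT] = 0.313.
⇒ (E₁−E₀)/kT = ln((1/2)/0.313) = ln(1.5974) = 0.46838.
kT = 6.27 meV / 0.46838 = 13.4 meV.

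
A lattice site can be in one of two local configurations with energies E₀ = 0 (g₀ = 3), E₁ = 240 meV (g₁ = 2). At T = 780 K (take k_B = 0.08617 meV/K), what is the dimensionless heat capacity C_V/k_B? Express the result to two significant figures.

0.23

k_BT = 0.08617 × 780 K = 67.21 meV.
Eᵢ/kT = 0, 3.571.
Z = Σ gᵢe^(−Eᵢ/kT) = 3·e^(−0) + 2·e^(−3.571) = 3.000 + 0.05626 = 3.056.
⟨E⟩ = 4.418 meV, ⟨E²⟩ = 1060 meV².
C_V/k_B = (⟨E²⟩ − ⟨E⟩²)/(kT)² = (1060 − 19.52)/4517 = 0.23.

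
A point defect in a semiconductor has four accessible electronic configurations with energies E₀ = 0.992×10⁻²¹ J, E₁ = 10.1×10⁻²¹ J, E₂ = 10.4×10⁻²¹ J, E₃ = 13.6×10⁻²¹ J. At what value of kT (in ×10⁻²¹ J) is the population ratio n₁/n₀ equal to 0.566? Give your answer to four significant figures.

n₁/n₀ = exp[−(E₁−E₀)/kT] = 0.566.
⇒ (E₁−E₀)/kT = ln(1/0.566) = ln(1.76678) = 0.569159.
kT = 9.108 ×10⁻²¹ J / 0.569159 = 16.00 ×10⁻²¹ J.

16.00 ×10⁻²¹ J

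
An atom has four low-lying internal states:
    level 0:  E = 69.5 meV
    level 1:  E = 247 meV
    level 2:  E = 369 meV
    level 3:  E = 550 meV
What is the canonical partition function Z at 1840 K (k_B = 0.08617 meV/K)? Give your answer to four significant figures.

k_BT = 0.08617 × 1840 K = 158.553 meV.
Eᵢ/kT = 0.438339, 1.55784, 2.32730, 3.46887.
Z = Σ e^(−Eᵢ/kT) = e^(−0.438339) + e^(−1.55784) + e^(−2.32730) + e^(−3.46887) = 0.645107 + 0.210590 + 0.0975588 + 0.0311522 = 0.984408.

Z = 0.9844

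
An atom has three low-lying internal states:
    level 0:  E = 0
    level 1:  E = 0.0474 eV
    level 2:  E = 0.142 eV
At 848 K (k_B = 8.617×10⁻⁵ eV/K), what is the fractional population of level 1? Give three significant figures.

0.314

k_BT = 8.617×10⁻⁵ × 848 K = 0.073072 eV.
Eᵢ/kT = 0, 0.64868, 1.9433.
Z = Σ e^(−Eᵢ/kT) = e^(−0) + e^(−0.64868) + e^(−1.9433) = 1.0000 + 0.52274 + 0.14323 = 1.6660.
P₁ = e^(−E₁/kT) / Z = 0.52274/1.6660 = 0.314.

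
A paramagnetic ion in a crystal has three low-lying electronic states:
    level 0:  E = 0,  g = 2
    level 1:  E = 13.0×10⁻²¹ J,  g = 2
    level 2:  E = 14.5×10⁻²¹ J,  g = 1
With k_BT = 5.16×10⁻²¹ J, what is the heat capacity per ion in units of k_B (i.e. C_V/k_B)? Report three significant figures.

0.607

Eᵢ/kT = 0, 2.5194, 2.8101.
Z = Σ gᵢe^(−Eᵢ/kT) = 2·e^(−0) + 2·e^(−2.5194) + 1·e^(−2.8101) = 2.0000 + 0.16102 + 0.060199 = 2.2212.
⟨E⟩ = 1.3354, ⟨E²⟩ = 17.949.
C_V/k_B = (⟨E²⟩ − ⟨E⟩²)/(kT)² = (17.949 − 1.7833)/26.626 = 0.607.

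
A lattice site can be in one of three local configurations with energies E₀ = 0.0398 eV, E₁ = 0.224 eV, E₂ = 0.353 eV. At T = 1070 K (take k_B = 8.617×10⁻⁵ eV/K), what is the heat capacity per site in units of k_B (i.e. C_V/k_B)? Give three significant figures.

0.685

k_BT = 8.617×10⁻⁵ × 1070 K = 0.092202 eV.
Eᵢ/kT = 0.43166, 2.4294, 3.8286.
Z = Σ e^(−Eᵢ/kT) = e^(−0.43166) + e^(−2.4294) + e^(−3.8286) = 0.64943 + 0.088090 + 0.021740 = 0.75926.
⟨E⟩ = 0.070139 eV, ⟨E²⟩ = 0.010744 eV².
C_V/k_B = (⟨E²⟩ − ⟨E⟩²)/(kT)² = (0.010744 − 0.0049195)/0.0085012 = 0.685.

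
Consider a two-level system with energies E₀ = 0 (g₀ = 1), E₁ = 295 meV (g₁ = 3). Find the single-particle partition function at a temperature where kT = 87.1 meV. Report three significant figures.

Z = 1.10

Eᵢ/kT = 0, 3.3869.
Z = Σ gᵢe^(−Eᵢ/kT) = 1·e^(−0) + 3·e^(−3.3869) = 1.0000 + 0.10144 = 1.1014.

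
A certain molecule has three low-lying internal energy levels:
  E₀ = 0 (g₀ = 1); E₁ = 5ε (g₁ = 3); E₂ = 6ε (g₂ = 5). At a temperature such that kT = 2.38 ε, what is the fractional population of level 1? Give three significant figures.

Eᵢ/kT = 0, 2.1008, 2.5210.
Z = Σ gᵢe^(−Eᵢ/kT) = 1·e^(−0) + 3·e^(−2.1008) + 5·e^(−2.5210) = 1.0000 + 0.36708 + 0.40190 = 1.7690.
P₁ = g₁ e^(−E₁/kT) / Z = 0.36708/1.7690 = 0.208.

0.208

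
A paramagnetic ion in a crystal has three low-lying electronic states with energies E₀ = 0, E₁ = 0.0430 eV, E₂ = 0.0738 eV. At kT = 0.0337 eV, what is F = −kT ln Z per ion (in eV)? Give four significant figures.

Eᵢ/kT = 0, 1.27596, 2.18991.
Z = Σ e^(−Eᵢ/kT) = e^(−0) + e^(−1.27596) + e^(−2.18991) = 1.00000 + 0.279163 + 0.111927 = 1.39109.
F = −kT ln Z = −0.0337 × ln(1.39109) = −0.0337 × 0.330088 = -0.01112 eV.

-0.01112 eV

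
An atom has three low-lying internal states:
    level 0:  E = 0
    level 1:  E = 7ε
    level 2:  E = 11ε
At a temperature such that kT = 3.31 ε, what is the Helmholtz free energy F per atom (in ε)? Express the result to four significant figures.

-0.4818 ε

Eᵢ/kT = 0, 2.11480, 3.32326.
Z = Σ e^(−Eᵢ/kT) = e^(−0) + e^(−2.11480) + e^(−3.32326) = 1.00000 + 0.120657 + 0.0360352 = 1.15669.
F = −kT ln Z = −3.31 × ln(1.15669) = −3.31 × 0.145562 = -0.4818 ε.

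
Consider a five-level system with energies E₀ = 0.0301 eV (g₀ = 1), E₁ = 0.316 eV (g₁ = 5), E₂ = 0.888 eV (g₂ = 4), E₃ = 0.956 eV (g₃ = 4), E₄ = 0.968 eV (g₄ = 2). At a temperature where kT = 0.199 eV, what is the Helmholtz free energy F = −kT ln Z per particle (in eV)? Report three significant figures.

-0.136 eV

Eᵢ/kT = 0.15126, 1.5879, 4.4623, 4.8040, 4.8643.
Z = Σ gᵢe^(−Eᵢ/kT) = 1·e^(−0.15126) + 5·e^(−1.5879) + 4·e^(−4.4623) + 4·e^(−4.8040) + 2·e^(−4.8643) = 0.85962 + 1.0218 + 0.046143 + 0.032788 + 0.015434 = 1.9758.
F = −kT ln Z = −0.199 × ln(1.9758) = −0.199 × 0.68097 = -0.136 eV.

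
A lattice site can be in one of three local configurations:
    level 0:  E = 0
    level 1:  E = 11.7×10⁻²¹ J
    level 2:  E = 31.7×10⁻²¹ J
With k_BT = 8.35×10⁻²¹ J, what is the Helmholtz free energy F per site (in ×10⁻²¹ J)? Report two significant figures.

-2.0 ×10⁻²¹ J

Eᵢ/kT = 0, 1.401, 3.796.
Z = Σ e^(−Eᵢ/kT) = e^(−0) + e^(−1.401) + e^(−3.796) = 1.000 + 0.2464 + 0.02246 = 1.269.
F = −kT ln Z = −8.35 × ln(1.269) = −8.35 × 0.2382 = -2.0 ×10⁻²¹ J.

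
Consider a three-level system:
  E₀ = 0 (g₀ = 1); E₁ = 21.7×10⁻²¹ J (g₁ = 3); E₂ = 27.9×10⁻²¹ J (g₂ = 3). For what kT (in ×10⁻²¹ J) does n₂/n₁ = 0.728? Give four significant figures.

19.53 ×10⁻²¹ J

n₂/n₁ = (g₂/g₁) exp[−(E₂−E₁)/kT] = 0.728.
⇒ (E₂−E₁)/kT = ln((3/3)/0.728) = ln(1.37363) = 0.317457.
kT = 6.2 ×10⁻²¹ J / 0.317457 = 19.53 ×10⁻²¹ J.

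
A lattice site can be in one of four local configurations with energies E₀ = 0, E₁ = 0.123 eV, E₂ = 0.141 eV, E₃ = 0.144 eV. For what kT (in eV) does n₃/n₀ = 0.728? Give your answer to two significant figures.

0.45 eV

n₃/n₀ = exp[−(E₃−E₀)/kT] = 0.728.
⇒ (E₃−E₀)/kT = ln(1/0.728) = ln(1.374) = 0.3177.
kT = 0.144 eV / 0.3177 = 0.45 eV.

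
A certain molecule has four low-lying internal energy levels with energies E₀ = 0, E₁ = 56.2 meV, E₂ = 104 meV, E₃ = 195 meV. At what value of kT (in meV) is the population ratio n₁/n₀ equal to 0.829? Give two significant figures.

300 meV

n₁/n₀ = exp[−(E₁−E₀)/kT] = 0.829.
⇒ (E₁−E₀)/kT = ln(1/0.829) = ln(1.206) = 0.1873.
kT = 56.2 meV / 0.1873 = 300 meV.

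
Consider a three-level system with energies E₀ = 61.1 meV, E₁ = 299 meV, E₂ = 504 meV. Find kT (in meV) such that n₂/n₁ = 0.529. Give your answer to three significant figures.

n₂/n₁ = exp[−(E₂−E₁)/kT] = 0.529.
⇒ (E₂−E₁)/kT = ln(1/0.529) = ln(1.8904) = 0.63679.
kT = 205 meV / 0.63679 = 322 meV.

322 meV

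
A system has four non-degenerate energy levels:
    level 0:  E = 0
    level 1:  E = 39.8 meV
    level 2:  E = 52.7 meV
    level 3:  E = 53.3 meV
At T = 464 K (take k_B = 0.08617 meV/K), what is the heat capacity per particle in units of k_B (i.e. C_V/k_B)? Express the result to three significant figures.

0.366

k_BT = 0.08617 × 464 K = 39.983 meV.
Eᵢ/kT = 0, 0.99542, 1.3181, 1.3331.
Z = Σ e^(−Eᵢ/kT) = e^(−0) + e^(−0.99542) + e^(−1.3181) + e^(−1.3331) = 1.0000 + 0.36957 + 0.26764 + 0.26366 = 1.9009.
⟨E⟩ = 22.551 meV, ⟨E²⟩ = 1093.0 meV².
C_V/k_B = (⟨E²⟩ − ⟨E⟩²)/(kT)² = (1093.0 − 508.55)/1598.6 = 0.366.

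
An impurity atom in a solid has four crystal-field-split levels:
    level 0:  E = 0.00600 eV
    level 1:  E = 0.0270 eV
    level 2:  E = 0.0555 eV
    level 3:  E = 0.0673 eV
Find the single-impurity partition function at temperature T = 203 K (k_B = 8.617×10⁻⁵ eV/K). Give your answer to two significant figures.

k_BT = 8.617×10⁻⁵ × 203 K = 0.01749 eV.
Eᵢ/kT = 0.3431, 1.544, 3.173, 3.848.
Z = Σ e^(−Eᵢ/kT) = e^(−0.3431) + e^(−1.544) + e^(−3.173) + e^(−3.848) = 0.7096 + 0.2135 + 0.04188 + 0.02132 = 0.9863.

Z = 0.99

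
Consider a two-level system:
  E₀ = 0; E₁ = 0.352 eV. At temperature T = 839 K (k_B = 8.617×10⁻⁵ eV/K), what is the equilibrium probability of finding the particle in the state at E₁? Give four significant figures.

k_BT = 8.617×10⁻⁵ × 839 K = 0.0722966 eV.
Eᵢ/kT = 0, 4.86883.
Z = Σ e^(−Eᵢ/kT) = e^(−0) + e^(−4.86883) = 1.00000 + 0.00768235 = 1.00768.
P₁ = e^(−E₁/kT) / Z = 0.00768235/1.00768 = 0.007624.

0.007624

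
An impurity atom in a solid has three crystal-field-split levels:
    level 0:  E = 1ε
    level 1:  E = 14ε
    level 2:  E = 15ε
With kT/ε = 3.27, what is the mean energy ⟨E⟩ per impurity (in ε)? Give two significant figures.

Eᵢ/kT = 0.3058, 4.281, 4.587.
Z = Σ e^(−Eᵢ/kT) = e^(−0.3058) + e^(−4.281) + e^(−4.587) = 0.7365 + 0.01383 + 0.01018 = 0.7605.
⟨E⟩ = Σ Eᵢ e^(−Eᵢ/kT) / Z = (1·0.7365 + 14·0.01383 + 15·0.01018) / 0.7605 = 1.4 ε.

1.4 ε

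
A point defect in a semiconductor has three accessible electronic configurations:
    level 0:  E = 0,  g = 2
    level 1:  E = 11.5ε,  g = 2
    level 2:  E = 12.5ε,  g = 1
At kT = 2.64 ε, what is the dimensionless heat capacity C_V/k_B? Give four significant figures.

Eᵢ/kT = 0, 4.35606, 4.73485.
Z = Σ gᵢe^(−Eᵢ/kT) = 2·e^(−0) + 2·e^(−4.35606) + 1·e^(−4.73485) = 2.00000 + 0.0256577 + 0.00878377 = 2.03444.
⟨E⟩ = 0.199003 ε, ⟨E²⟩ = 2.34251 ε².
C_V/k_B = (⟨E²⟩ − ⟨E⟩²)/(kT)² = (2.34251 − 0.0396022)/6.96960 = 0.3304.

0.3304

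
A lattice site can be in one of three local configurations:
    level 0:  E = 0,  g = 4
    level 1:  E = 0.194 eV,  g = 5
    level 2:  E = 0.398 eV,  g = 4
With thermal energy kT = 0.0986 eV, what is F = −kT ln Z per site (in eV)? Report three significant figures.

Eᵢ/kT = 0, 1.9675, 4.0365.
Z = Σ gᵢe^(−Eᵢ/kT) = 4·e^(−0) + 5·e^(−1.9675) + 4·e^(−4.0365) = 4.0000 + 0.69903 + 0.070637 = 4.7697.
F = −kT ln Z = −0.0986 × ln(4.7697) = −0.0986 × 1.5623 = -0.154 eV.

-0.154 eV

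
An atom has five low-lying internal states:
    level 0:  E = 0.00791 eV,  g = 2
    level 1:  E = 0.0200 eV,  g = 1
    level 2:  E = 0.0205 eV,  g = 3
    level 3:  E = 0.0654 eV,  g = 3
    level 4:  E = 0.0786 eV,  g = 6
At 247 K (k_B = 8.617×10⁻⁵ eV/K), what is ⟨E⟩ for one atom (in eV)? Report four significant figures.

0.01967 eV

k_BT = 8.617×10⁻⁵ × 247 K = 0.0212840 eV.
Eᵢ/kT = 0.371641, 0.939673, 0.963165, 3.07273, 3.69291.
Z = Σ gᵢe^(−Eᵢ/kT) = 2·e^(−0.371641) + 1·e^(−0.939673) + 3·e^(−0.963165) + 3·e^(−3.07273) + 6·e^(−3.69291) = 1.37920 + 0.390756 + 1.14505 + 0.138884 + 0.149397 = 3.20329.
⟨E⟩ = Σ Eᵢ gᵢe^(−Eᵢ/kT) / Z = (0.00791·1.37920 + 0.0200·0.390756 + 0.0205·1.14505 + 0.0654·0.138884 + 0.0786·0.149397) / 3.20329 = 0.01967 eV.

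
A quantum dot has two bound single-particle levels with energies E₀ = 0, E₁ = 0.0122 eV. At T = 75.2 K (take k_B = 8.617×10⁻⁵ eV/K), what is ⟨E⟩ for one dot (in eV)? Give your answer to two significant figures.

0.0016 eV

k_BT = 8.617×10⁻⁵ × 75.2 K = 0.006480 eV.
Eᵢ/kT = 0, 1.883.
Z = Σ e^(−Eᵢ/kT) = e^(−0) + e^(−1.883) = 1.000 + 0.1521 = 1.152.
⟨E⟩ = Σ Eᵢ e^(−Eᵢ/kT) / Z = (0·1.000 + 0.0122·0.1521) / 1.152 = 0.0016 eV.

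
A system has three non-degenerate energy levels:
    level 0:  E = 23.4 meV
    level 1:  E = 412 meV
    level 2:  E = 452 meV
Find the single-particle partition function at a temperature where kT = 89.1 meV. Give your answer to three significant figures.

Eᵢ/kT = 0.26263, 4.6240, 5.0730.
Z = Σ e^(−Eᵢ/kT) = e^(−0.26263) + e^(−4.6240) + e^(−5.0730) = 0.76903 + 0.0098135 + 0.0062636 = 0.78511.

Z = 0.785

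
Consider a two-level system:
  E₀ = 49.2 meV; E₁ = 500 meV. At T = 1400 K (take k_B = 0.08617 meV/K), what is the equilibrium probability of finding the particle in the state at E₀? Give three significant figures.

k_BT = 0.08617 × 1400 K = 120.64 meV.
Eᵢ/kT = 0.40782, 4.1446.
Z = Σ e^(−Eᵢ/kT) = e^(−0.40782) + e^(−4.1446) = 0.66510 + 0.015850 = 0.68095.
P₀ = e^(−E₀/kT) / Z = 0.66510/0.68095 = 0.977.

0.977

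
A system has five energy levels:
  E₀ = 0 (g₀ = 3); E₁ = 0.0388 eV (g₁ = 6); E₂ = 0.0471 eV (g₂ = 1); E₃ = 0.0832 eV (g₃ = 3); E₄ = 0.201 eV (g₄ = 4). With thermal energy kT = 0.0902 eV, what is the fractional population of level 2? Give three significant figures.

Eᵢ/kT = 0, 0.43016, 0.52217, 0.92239, 2.2284.
Z = Σ gᵢe^(−Eᵢ/kT) = 3·e^(−0) + 6·e^(−0.43016) + 1·e^(−0.52217) + 3·e^(−0.92239) + 4·e^(−2.2284) = 3.0000 + 3.9024 + 0.59323 + 1.1927 + 0.43080 = 9.1191.
P₂ = g₂ e^(−E₂/kT) / Z = 0.59323/9.1191 = 0.0651.

0.0651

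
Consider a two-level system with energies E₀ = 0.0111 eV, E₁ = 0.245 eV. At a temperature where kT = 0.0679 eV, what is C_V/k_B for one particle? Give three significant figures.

Eᵢ/kT = 0.16348, 3.6082.
Z = Σ e^(−Eᵢ/kT) = e^(−0.16348) + e^(−3.6082) = 0.84918 + 0.027101 = 0.87628.
⟨E⟩ = 0.018334 eV, ⟨E²⟩ = 0.0019758 eV².
C_V/k_B = (⟨E²⟩ − ⟨E⟩²)/(kT)² = (0.0019758 − 0.00033614)/0.0046104 = 0.356.

0.356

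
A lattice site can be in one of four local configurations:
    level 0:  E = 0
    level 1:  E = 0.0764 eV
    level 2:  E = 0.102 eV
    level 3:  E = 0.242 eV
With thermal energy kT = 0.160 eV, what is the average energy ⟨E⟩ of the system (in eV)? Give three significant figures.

0.0653 eV

Eᵢ/kT = 0, 0.47750, 0.63750, 1.5125.
Z = Σ e^(−Eᵢ/kT) = e^(−0) + e^(−0.47750) + e^(−0.63750) + e^(−1.5125) = 1.0000 + 0.62033 + 0.52861 + 0.22036 = 2.3693.
⟨E⟩ = Σ Eᵢ e^(−Eᵢ/kT) / Z = (0·1.0000 + 0.0764·0.62033 + 0.102·0.52861 + 0.242·0.22036) / 2.3693 = 0.0653 eV.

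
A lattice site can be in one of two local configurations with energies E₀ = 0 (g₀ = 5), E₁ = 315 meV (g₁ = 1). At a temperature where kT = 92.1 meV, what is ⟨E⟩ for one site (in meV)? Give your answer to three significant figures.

2.05 meV

Eᵢ/kT = 0, 3.4202.
Z = Σ gᵢe^(−Eᵢ/kT) = 5·e^(−0) + 1·e^(−3.4202) = 5.0000 + 0.032706 = 5.0327.
⟨E⟩ = Σ Eᵢ gᵢe^(−Eᵢ/kT) / Z = (0·5.0000 + 315·0.032706) / 5.0327 = 2.05 meV.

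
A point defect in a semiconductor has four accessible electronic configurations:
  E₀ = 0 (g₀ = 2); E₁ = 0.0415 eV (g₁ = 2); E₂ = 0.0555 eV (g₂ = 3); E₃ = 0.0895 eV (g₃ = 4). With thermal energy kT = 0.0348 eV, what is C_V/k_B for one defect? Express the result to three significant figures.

0.763

Eᵢ/kT = 0, 1.1925, 1.5948, 2.5718.
Z = Σ gᵢe^(−Eᵢ/kT) = 2·e^(−0) + 2·e^(−1.1925) + 3·e^(−1.5948) + 4·e^(−2.5718) = 2.0000 + 0.60692 + 0.60885 + 0.30559 = 3.5214.
⟨E⟩ = 0.024515 eV, ⟨E²⟩ = 0.0015245 eV².
C_V/k_B = (⟨E²⟩ − ⟨E⟩²)/(kT)² = (0.0015245 − 0.00060099)/0.0012110 = 0.763.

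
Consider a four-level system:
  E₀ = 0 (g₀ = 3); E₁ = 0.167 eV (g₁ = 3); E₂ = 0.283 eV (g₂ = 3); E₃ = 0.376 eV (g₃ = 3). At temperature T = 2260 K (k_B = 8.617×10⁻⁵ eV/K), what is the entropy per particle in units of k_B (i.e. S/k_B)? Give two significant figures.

2.2

k_BT = 8.617×10⁻⁵ × 2260 K = 0.1947 eV.
Eᵢ/kT = 0, 0.8577, 1.454, 1.931.
Z = Σ gᵢe^(−Eᵢ/kT) = 3·e^(−0) + 3·e^(−0.8577) + 3·e^(−1.454) + 3·e^(−1.931) = 3.000 + 1.272 + 0.7009 + 0.4350 = 5.408.
⟨E⟩ = Σ EᵢPᵢ = 0.1062 eV.
S/k_B = ln Z + ⟨E⟩/kT = ln(5.408) + 0.1062/0.1947 = 1.688 + 0.5455 = 2.2.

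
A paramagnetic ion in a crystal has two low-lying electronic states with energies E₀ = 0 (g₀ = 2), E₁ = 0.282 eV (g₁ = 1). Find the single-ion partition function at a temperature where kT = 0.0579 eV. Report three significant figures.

Z = 2.01

Eᵢ/kT = 0, 4.8705.
Z = Σ gᵢe^(−Eᵢ/kT) = 2·e^(−0) + 1·e^(−4.8705) = 2.0000 + 0.0076695 = 2.0077.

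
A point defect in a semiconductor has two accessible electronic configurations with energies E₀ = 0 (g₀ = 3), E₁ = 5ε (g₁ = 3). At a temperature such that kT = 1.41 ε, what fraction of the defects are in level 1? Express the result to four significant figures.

Eᵢ/kT = 0, 3.54610.
Z = Σ gᵢe^(−Eᵢ/kT) = 3·e^(−0) + 3·e^(−3.54610) = 3.00000 + 0.0865107 = 3.08651.
P₁ = g₁ e^(−E₁/kT) / Z = 0.0865107/3.08651 = 0.02803.

0.02803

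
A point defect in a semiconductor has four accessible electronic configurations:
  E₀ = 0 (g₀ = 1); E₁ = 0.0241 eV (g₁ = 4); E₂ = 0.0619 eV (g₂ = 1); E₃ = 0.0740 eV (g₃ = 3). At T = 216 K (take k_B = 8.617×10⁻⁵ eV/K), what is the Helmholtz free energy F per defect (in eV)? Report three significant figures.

-0.0146 eV

k_BT = 8.617×10⁻⁵ × 216 K = 0.018613 eV.
Eᵢ/kT = 0, 1.2948, 3.3256, 3.9757.
Z = Σ gᵢe^(−Eᵢ/kT) = 1·e^(−0) + 4·e^(−1.2948) + 1·e^(−3.3256) + 3·e^(−3.9757) = 1.0000 + 1.0958 + 0.035951 + 0.056298 = 2.1880.
F = −kT ln Z = −0.018613 × ln(2.1880) = −0.018613 × 0.78299 = -0.0146 eV.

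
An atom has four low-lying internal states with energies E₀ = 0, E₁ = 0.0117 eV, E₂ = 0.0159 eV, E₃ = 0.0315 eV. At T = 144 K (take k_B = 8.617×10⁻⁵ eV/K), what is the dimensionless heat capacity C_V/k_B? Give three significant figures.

k_BT = 8.617×10⁻⁵ × 144 K = 0.012408 eV.
Eᵢ/kT = 0, 0.94294, 1.2814, 2.5387.
Z = Σ e^(−Eᵢ/kT) = e^(−0) + e^(−0.94294) + e^(−1.2814) + e^(−2.5387) = 1.0000 + 0.38948 + 0.27765 + 0.078969 = 1.7461.
⟨E⟩ = 0.0065627 eV, ⟨E²⟩ = 0.00011561 eV².
C_V/k_B = (⟨E²⟩ − ⟨E⟩²)/(kT)² = (0.00011561 − 0.000043069)/0.00015396 = 0.471.

0.471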